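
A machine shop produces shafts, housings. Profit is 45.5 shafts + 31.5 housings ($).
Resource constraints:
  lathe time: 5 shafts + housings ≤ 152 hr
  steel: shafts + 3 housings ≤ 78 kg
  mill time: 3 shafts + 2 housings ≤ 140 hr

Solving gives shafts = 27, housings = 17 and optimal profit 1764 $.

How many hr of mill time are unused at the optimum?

mill time used = 3·27 + 2·17 = 115; slack = 140 − 115 = 25.

25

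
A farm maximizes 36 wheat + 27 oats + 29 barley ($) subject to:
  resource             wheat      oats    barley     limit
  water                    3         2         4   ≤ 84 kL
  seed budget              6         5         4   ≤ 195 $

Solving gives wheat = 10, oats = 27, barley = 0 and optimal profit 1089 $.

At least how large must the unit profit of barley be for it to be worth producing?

Check each constraint at x*: water 84/84 (tight); seed budget 195/195 (tight).
The binding rows give the dual system: 3·y_water + 6·y_seed budget = 36 and 2·y_water + 5·y_seed budget = 27.
Solving: y_water = 6, y_seed budget = 3.
barley enters the basis when its profit ≥ yᵀa₃ = 6·4 + 3·4 = 36.

36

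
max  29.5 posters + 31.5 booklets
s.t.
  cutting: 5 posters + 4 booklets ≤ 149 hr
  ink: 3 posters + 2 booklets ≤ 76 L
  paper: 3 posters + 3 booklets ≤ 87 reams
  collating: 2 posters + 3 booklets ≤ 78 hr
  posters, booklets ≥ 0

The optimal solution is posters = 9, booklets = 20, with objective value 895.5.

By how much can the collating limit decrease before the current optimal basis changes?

Binding constraints: paper, collating. The basis is B = [[3,3],[2,3]] with det 3.
Per unit decrease in collating, x* moves by d = (1, -1).
The basis stays optimal until ink becomes binding; allowable decrease = 9 hr.

9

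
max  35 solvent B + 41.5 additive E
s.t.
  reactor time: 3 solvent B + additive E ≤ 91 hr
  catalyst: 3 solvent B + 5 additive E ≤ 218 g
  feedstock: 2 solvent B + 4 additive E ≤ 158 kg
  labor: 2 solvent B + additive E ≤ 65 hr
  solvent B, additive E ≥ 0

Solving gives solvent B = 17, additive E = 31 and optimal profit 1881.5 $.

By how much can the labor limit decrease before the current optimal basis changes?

25.5

Binding constraints: feedstock, labor. The basis is B = [[2,4],[2,1]] with det -6.
Per unit decrease in labor, x* moves by d = (-0.6667, 0.3333).
The basis stays optimal until solvent B reaches 0; allowable decrease = 25.5 hr.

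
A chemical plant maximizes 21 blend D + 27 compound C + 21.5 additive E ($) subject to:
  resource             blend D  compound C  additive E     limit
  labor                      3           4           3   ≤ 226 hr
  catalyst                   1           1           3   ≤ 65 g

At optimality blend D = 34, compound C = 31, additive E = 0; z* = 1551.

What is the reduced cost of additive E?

-5.5

Both labor and catalyst are binding at x*.
From A_Bᵀ y = c: 3·y_labor + 1·y_catalyst = 21; 4·y_labor + 1·y_catalyst = 27.
Solving: y_labor = 6, y_catalyst = 3.
Reduced cost of additive E: c₃ − yᵀa₃ = 21.5 − (6·3 + 3·3) = 21.5 − 27 = -5.5.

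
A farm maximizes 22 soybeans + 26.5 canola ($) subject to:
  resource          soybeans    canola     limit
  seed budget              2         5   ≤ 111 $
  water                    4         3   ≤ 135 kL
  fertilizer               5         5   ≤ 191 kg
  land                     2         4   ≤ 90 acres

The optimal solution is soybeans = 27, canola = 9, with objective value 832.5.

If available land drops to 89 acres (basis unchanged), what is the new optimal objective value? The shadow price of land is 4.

828.5

Δb = -1, so new z* = 832.5 + (4)·(-1) = 832.5 − 4 = 828.5.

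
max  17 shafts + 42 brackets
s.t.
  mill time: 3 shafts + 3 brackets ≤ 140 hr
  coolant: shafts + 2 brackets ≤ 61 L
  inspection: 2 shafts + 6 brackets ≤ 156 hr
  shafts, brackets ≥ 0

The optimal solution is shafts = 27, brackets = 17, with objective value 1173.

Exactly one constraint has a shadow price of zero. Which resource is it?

mill time

mill time: 132/140 (slack 8)
coolant: 61/61 (binding)
inspection: 156/156 (binding)
By complementary slackness, a constraint with positive slack has shadow price 0 → mill time.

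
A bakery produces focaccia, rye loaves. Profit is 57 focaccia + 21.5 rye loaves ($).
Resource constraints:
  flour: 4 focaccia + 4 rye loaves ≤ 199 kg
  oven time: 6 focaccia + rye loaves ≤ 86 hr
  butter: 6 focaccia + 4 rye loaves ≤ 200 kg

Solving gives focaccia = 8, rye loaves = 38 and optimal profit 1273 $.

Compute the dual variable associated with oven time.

Binding: oven time and butter. Non-binding: flour (15 unused).
Since flour is not tight, its dual is 0.
Dual feasibility on the basic columns requires 6·y_oven time + 6·y_butter = 57, 1·y_oven time + 4·y_butter = 21.5.
Solving: y_oven time = 5.5, y_butter = 4.
Shadow price of oven time = 5.5.

5.5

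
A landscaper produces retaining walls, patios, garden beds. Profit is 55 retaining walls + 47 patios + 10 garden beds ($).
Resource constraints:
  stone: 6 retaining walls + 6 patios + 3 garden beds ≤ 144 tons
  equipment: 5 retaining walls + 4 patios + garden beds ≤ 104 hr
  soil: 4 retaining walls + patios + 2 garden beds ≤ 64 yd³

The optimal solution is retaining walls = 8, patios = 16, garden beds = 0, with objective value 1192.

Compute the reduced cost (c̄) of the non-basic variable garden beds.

-5.5

Binding: stone and equipment. Non-binding: soil (16 unused).
Since soil is not tight, its dual is 0.
Dual feasibility on the basic columns requires 6·y_stone + 5·y_equipment = 55, 6·y_stone + 4·y_equipment = 47.
Solving: y_stone = 2.5, y_equipment = 8.
Reduced cost of garden beds: c₃ − yᵀa₃ = 10 − (2.5·3 + 8·1) = 10 − 15.5 = -5.5.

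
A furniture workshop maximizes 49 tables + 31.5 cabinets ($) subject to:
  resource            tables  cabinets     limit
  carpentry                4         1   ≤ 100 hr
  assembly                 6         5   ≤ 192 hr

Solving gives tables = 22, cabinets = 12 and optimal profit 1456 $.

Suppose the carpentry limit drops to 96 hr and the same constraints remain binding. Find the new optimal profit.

1440

At the optimum: carpentry uses 100 of 100 (binding); assembly uses 192 of 192 (binding).
From A_Bᵀ y = c: 4·y_carpentry + 6·y_assembly = 49; 1·y_carpentry + 5·y_assembly = 31.5.
→ y_carpentry = 4 and y_assembly = 5.5.
Δz = y_carpentry·Δb = 4 × (-4) = -16, so new z* = 1456 − 16 = 1440.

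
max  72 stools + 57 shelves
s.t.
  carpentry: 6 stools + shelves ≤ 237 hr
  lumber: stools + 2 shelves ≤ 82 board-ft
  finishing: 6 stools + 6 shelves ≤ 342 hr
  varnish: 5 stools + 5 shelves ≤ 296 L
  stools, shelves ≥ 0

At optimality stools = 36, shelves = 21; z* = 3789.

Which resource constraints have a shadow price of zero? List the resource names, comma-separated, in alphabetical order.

lumber, varnish

carpentry: 237/237 (binding)
lumber: 78/82 (slack 4)
finishing: 342/342 (binding)
varnish: 285/296 (slack 11)
By complementary slackness, a constraint with positive slack has shadow price 0 → lumber, varnish.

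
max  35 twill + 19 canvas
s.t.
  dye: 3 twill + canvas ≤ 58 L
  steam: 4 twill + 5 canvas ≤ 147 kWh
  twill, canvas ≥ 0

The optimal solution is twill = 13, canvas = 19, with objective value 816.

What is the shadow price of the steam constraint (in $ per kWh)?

2

Check each constraint at x*: dye 58/58 (tight); steam 147/147 (tight).
The binding rows give the dual system: 3·y_dye + 4·y_steam = 35 and 1·y_dye + 5·y_steam = 19.
This yields shadow prices y_dye = 9, y_steam = 2.
Shadow price of steam = 2.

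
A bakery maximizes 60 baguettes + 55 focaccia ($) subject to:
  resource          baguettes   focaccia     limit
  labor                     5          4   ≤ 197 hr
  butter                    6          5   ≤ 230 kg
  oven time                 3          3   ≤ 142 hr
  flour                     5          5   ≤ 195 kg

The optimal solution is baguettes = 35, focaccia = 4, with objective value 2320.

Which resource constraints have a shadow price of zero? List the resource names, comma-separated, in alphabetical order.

labor: 191/197 (slack 6)
butter: 230/230 (binding)
oven time: 117/142 (slack 25)
flour: 195/195 (binding)
By complementary slackness, a constraint with positive slack has shadow price 0 → labor, oven time.

labor, oven time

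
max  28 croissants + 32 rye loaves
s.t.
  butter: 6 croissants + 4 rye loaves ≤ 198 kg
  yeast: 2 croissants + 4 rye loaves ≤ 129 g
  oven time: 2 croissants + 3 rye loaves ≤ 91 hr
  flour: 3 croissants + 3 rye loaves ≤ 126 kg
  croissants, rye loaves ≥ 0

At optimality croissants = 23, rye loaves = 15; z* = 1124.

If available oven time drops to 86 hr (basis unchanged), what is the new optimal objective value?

1084

Check each constraint at x*: butter 198/198 (tight); yeast 106/129 (slack 23); oven time 91/91 (tight); flour 114/126 (slack 12).
Since yeast, flour are not tight, their duals are 0.
From A_Bᵀ y = c: 6·y_butter + 2·y_oven time = 28; 4·y_butter + 3·y_oven time = 32.
Solving: y_butter = 2, y_oven time = 8.
Δz = y_oven time·Δb = 8 × (-5) = -40, so new z* = 1124 − 40 = 1084.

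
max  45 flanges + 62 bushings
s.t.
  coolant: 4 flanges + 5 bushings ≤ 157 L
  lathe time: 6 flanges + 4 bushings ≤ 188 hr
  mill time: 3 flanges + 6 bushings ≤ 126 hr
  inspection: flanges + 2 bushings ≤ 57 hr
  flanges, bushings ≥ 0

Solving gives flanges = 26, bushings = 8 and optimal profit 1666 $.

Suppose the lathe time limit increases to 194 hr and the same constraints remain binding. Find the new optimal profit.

1687

Check each constraint at x*: coolant 144/157 (slack 13); lathe time 188/188 (tight); mill time 126/126 (tight); inspection 42/57 (slack 15).
Since coolant, inspection are not tight, their duals are 0.
From A_Bᵀ y = c: 6·y_lathe time + 3·y_mill time = 45; 4·y_lathe time + 6·y_mill time = 62.
This yields shadow prices y_lathe time = 3.5, y_mill time = 8.
Δz = y_lathe time·Δb = 3.5 × (6) = 21, so new z* = 1666 + 21 = 1687.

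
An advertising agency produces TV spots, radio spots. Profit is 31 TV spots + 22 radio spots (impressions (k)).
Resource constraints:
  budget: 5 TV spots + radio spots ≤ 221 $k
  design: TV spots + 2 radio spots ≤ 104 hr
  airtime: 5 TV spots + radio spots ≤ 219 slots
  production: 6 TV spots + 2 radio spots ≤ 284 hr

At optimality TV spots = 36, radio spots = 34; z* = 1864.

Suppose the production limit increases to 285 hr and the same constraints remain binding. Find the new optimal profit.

Check each constraint at x*: budget 214/221 (slack 7); design 104/104 (tight); airtime 214/219 (slack 5); production 284/284 (tight).
Since budget, airtime are not tight, their duals are 0.
Dual feasibility on the basic columns requires 1·y_design + 6·y_production = 31, 2·y_design + 2·y_production = 22.
This yields shadow prices y_design = 7, y_production = 4.
Δz = y_production·Δb = 4 × (1) = 4, so new z* = 1864 + 4 = 1868.

1868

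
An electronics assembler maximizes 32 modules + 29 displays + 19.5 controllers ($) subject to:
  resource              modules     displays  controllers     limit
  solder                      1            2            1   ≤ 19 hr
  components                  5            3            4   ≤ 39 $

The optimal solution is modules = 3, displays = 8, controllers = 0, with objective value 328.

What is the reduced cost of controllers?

-7.5

At the optimum: solder uses 19 of 19 (binding); components uses 39 of 39 (binding).
Dual feasibility on the basic columns requires 1·y_solder + 5·y_components = 32, 2·y_solder + 3·y_components = 29.
This yields shadow prices y_solder = 7, y_components = 5.
Reduced cost of controllers: c₃ − yᵀa₃ = 19.5 − (7·1 + 5·4) = 19.5 − 27 = -7.5.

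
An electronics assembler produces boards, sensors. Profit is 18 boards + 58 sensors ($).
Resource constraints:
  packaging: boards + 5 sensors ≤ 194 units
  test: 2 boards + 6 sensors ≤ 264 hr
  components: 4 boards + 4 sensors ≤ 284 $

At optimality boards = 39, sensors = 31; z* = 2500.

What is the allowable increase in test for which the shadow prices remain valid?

Binding constraints: packaging, test. The basis is B = [[1,5],[2,6]] with det -4.
Per unit increase in test, x* moves by d = (1.25, -0.25).
The basis stays optimal until components becomes binding; allowable increase = 1 hr.

1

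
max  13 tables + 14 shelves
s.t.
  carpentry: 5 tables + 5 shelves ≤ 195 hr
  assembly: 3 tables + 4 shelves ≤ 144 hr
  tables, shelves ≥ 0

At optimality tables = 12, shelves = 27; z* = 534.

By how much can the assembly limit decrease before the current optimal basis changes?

27

Binding constraints: carpentry, assembly. The basis is B = [[5,5],[3,4]] with det 5.
Per unit decrease in assembly, x* moves by d = (1, -1).
The basis stays optimal until shelves reaches 0; allowable decrease = 27 hr.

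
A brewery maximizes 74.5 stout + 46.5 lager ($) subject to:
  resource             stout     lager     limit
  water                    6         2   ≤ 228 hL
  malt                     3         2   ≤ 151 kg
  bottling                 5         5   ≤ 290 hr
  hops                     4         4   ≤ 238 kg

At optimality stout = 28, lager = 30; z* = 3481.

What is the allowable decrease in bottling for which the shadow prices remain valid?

Binding constraints: water, bottling. The basis is B = [[6,2],[5,5]] with det 20.
Per unit decrease in bottling, x* moves by d = (0.1, -0.3).
The basis stays optimal until lager reaches 0; allowable decrease = 100 hr.

100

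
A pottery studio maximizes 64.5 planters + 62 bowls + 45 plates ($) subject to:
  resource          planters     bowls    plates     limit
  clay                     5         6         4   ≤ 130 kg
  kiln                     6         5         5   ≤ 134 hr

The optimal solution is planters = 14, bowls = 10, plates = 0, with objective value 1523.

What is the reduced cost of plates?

Both clay and kiln are binding at x*.
The binding rows give the dual system: 5·y_clay + 6·y_kiln = 64.5 and 6·y_clay + 5·y_kiln = 62.
This yields shadow prices y_clay = 4.5, y_kiln = 7.
Reduced cost of plates: c₃ − yᵀa₃ = 45 − (4.5·4 + 7·5) = 45 − 53 = -8.

-8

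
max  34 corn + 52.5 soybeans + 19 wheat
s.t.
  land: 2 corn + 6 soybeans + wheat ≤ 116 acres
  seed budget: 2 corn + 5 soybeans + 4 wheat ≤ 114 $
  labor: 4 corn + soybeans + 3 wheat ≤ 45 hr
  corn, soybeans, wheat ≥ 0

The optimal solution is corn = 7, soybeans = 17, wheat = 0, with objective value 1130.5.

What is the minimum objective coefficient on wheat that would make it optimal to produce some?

21.5

Binding: land and labor. Non-binding: seed budget (15 unused).
Slack constraints have shadow price 0 (complementary slackness).
Dual feasibility on the basic columns requires 2·y_land + 4·y_labor = 34, 6·y_land + 1·y_labor = 52.5.
→ y_land = 8 and y_labor = 4.5.
wheat enters the basis when its profit ≥ yᵀa₃ = 8·1 + 4.5·3 = 21.5.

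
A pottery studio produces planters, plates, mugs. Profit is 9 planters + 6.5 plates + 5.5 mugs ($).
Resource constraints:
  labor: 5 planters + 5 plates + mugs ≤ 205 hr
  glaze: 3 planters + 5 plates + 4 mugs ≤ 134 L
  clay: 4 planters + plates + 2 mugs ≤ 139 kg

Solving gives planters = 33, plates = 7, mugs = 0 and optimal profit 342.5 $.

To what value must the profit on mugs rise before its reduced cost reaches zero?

7

At the optimum: labor uses 200 of 205 (slack = 5); glaze uses 134 of 134 (binding); clay uses 139 of 139 (binding).
By complementary slackness, y = 0 for the non-binding constraint.
Dual feasibility on the basic columns requires 3·y_glaze + 4·y_clay = 9, 5·y_glaze + 1·y_clay = 6.5.
→ y_glaze = 1 and y_clay = 1.5.
mugs enters the basis when its profit ≥ yᵀa₃ = 1·4 + 1.5·2 = 7.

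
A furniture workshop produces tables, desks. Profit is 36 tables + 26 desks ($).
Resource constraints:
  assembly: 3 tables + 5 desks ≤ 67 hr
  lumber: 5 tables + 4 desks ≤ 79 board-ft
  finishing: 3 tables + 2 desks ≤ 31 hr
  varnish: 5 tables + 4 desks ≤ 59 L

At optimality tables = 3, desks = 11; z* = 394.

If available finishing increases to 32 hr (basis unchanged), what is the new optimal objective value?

Binding: finishing and varnish. Non-binding: assembly (3 unused), lumber (20 unused).
Since assembly, lumber are not tight, their duals are 0.
From A_Bᵀ y = c: 3·y_finishing + 5·y_varnish = 36; 2·y_finishing + 4·y_varnish = 26.
→ y_finishing = 7 and y_varnish = 3.
Δz = y_finishing·Δb = 7 × (1) = 7, so new z* = 394 + 7 = 401.

401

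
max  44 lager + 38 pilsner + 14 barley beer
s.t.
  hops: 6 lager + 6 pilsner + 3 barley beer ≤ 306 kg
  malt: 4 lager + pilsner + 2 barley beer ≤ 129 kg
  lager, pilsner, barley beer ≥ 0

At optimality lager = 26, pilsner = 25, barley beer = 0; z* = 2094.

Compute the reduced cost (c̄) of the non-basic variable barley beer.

Both hops and malt are binding at x*.
From A_Bᵀ y = c: 6·y_hops + 4·y_malt = 44; 6·y_hops + 1·y_malt = 38.
→ y_hops = 6 and y_malt = 2.
Reduced cost of barley beer: c₃ − yᵀa₃ = 14 − (6·3 + 2·2) = 14 − 22 = -8.

-8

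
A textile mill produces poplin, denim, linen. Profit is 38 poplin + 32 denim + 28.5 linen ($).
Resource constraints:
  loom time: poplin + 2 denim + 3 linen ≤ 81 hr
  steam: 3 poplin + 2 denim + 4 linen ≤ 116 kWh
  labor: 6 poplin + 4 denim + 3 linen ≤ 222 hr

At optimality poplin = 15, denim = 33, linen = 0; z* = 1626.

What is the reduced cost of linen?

Check each constraint at x*: loom time 81/81 (tight); steam 111/116 (slack 5); labor 222/222 (tight).
By complementary slackness, y = 0 for the non-binding constraint.
The binding rows give the dual system: 1·y_loom time + 6·y_labor = 38 and 2·y_loom time + 4·y_labor = 32.
→ y_loom time = 5 and y_labor = 5.5.
Reduced cost of linen: c₃ − yᵀa₃ = 28.5 − (5·3 + 5.5·3) = 28.5 − 31.5 = -3.

-3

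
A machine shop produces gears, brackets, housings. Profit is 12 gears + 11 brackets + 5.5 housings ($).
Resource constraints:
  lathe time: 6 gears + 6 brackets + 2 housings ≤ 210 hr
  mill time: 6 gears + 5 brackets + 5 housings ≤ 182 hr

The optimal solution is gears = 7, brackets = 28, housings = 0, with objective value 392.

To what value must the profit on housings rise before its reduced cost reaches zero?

Both lathe time and mill time are binding at x*.
Dual feasibility on the basic columns requires 6·y_lathe time + 6·y_mill time = 12, 6·y_lathe time + 5·y_mill time = 11.
Solving: y_lathe time = 1, y_mill time = 1.
housings enters the basis when its profit ≥ yᵀa₃ = 1·2 + 1·5 = 7.

7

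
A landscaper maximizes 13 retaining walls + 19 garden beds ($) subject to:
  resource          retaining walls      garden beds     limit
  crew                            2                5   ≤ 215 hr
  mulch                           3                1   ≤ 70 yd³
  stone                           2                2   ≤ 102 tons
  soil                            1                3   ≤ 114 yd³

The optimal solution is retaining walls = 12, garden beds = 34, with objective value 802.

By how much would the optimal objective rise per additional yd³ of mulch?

At the optimum: crew uses 194 of 215 (slack = 21); mulch uses 70 of 70 (binding); stone uses 92 of 102 (slack = 10); soil uses 114 of 114 (binding).
Since crew, stone are not tight, their duals are 0.
Dual feasibility on the basic columns requires 3·y_mulch + 1·y_soil = 13, 1·y_mulch + 3·y_soil = 19.
→ y_mulch = 2.5 and y_soil = 5.5.
Shadow price of mulch = 2.5.

2.5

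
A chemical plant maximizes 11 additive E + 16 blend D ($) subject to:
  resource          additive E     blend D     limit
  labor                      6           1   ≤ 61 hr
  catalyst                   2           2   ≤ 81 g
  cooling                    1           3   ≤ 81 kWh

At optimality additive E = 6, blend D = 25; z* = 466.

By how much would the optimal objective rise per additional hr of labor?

Binding: labor and cooling. Non-binding: catalyst (19 unused).
Slack constraints have shadow price 0 (complementary slackness).
From A_Bᵀ y = c: 6·y_labor + 1·y_cooling = 11; 1·y_labor + 3·y_cooling = 16.
Solving: y_labor = 1, y_cooling = 5.
Shadow price of labor = 1.

1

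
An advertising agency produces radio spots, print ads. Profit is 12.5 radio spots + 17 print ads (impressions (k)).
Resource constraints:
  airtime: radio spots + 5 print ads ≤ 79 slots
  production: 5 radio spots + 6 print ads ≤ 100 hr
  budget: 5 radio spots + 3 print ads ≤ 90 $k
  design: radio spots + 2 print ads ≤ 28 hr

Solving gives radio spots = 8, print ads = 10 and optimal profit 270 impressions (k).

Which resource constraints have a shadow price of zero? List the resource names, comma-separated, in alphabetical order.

airtime: 58/79 (slack 21)
production: 100/100 (binding)
budget: 70/90 (slack 20)
design: 28/28 (binding)
By complementary slackness, a constraint with positive slack has shadow price 0 → airtime, budget.

airtime, budget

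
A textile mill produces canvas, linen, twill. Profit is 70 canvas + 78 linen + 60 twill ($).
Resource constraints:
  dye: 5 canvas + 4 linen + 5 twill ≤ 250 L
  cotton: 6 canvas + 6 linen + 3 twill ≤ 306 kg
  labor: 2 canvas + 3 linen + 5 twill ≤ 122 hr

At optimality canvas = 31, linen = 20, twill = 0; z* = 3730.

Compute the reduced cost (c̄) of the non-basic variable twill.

-7

Check each constraint at x*: dye 235/250 (slack 15); cotton 306/306 (tight); labor 122/122 (tight).
Slack constraints have shadow price 0 (complementary slackness).
From A_Bᵀ y = c: 6·y_cotton + 2·y_labor = 70; 6·y_cotton + 3·y_labor = 78.
→ y_cotton = 9 and y_labor = 8.
Reduced cost of twill: c₃ − yᵀa₃ = 60 − (9·3 + 8·5) = 60 − 67 = -7.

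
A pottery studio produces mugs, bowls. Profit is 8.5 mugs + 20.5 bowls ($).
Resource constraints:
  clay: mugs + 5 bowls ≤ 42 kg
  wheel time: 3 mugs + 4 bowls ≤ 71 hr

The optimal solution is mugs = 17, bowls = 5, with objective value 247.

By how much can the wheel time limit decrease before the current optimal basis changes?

37.4

Binding constraints: clay, wheel time. The basis is B = [[1,5],[3,4]] with det -11.
Per unit decrease in wheel time, x* moves by d = (-0.4545, 0.0909).
The basis stays optimal until mugs reaches 0; allowable decrease = 37.4 hr.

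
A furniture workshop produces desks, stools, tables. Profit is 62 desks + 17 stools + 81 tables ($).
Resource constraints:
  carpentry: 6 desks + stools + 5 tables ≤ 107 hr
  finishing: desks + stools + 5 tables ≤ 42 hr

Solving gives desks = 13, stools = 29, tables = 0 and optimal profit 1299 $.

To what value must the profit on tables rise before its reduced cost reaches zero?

Both carpentry and finishing are binding at x*.
From A_Bᵀ y = c: 6·y_carpentry + 1·y_finishing = 62; 1·y_carpentry + 1·y_finishing = 17.
Solving: y_carpentry = 9, y_finishing = 8.
tables enters the basis when its profit ≥ yᵀa₃ = 9·5 + 8·5 = 85.

85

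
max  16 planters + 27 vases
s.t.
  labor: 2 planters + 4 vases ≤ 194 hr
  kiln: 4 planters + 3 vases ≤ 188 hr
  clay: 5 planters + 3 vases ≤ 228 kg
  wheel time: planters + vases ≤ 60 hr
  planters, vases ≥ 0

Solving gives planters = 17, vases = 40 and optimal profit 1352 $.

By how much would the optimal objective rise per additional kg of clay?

0

Check each constraint at x*: labor 194/194 (tight); kiln 188/188 (tight); clay 205/228 (slack 23); wheel time 57/60 (slack 3).
By complementary slackness, y = 0 for the non-binding constraints.
Dual feasibility on the basic columns requires 2·y_labor + 4·y_kiln = 16, 4·y_labor + 3·y_kiln = 27.
Solving: y_labor = 6, y_kiln = 1.
Shadow price of clay = 0.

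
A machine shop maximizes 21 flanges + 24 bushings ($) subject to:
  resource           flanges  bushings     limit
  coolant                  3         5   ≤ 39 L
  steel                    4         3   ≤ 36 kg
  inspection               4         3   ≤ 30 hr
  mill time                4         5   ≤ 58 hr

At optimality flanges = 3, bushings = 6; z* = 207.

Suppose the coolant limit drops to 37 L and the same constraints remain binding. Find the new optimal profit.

201

Check each constraint at x*: coolant 39/39 (tight); steel 30/36 (slack 6); inspection 30/30 (tight); mill time 42/58 (slack 16).
By complementary slackness, y = 0 for the non-binding constraints.
From A_Bᵀ y = c: 3·y_coolant + 4·y_inspection = 21; 5·y_coolant + 3·y_inspection = 24.
This yields shadow prices y_coolant = 3, y_inspection = 3.
Δz = y_coolant·Δb = 3 × (-2) = -6, so new z* = 207 − 6 = 201.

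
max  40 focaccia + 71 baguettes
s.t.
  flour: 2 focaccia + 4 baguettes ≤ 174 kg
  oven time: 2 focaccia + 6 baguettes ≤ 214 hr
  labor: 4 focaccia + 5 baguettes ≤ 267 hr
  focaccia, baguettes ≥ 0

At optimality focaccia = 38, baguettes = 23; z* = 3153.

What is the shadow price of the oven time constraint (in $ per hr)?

Binding: oven time and labor. Non-binding: flour (6 unused).
Since flour is not tight, its dual is 0.
From A_Bᵀ y = c: 2·y_oven time + 4·y_labor = 40; 6·y_oven time + 5·y_labor = 71.
This yields shadow prices y_oven time = 6, y_labor = 7.
Shadow price of oven time = 6.

6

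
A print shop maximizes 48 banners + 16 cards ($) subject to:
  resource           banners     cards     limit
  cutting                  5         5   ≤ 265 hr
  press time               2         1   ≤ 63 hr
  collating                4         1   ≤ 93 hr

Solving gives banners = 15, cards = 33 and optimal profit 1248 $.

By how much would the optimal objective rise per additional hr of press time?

8

At the optimum: cutting uses 240 of 265 (slack = 25); press time uses 63 of 63 (binding); collating uses 93 of 93 (binding).
Since cutting is not tight, its dual is 0.
Dual feasibility on the basic columns requires 2·y_press time + 4·y_collating = 48, 1·y_press time + 1·y_collating = 16.
→ y_press time = 8 and y_collating = 8.
Shadow price of press time = 8.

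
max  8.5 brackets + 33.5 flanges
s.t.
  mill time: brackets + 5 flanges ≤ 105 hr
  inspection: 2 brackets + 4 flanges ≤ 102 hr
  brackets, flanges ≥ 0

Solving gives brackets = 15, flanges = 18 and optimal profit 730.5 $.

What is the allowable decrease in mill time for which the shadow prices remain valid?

Binding constraints: mill time, inspection. The basis is B = [[1,5],[2,4]] with det -6.
Per unit decrease in mill time, x* moves by d = (0.6667, -0.3333).
The basis stays optimal until flanges reaches 0; allowable decrease = 54 hr.

54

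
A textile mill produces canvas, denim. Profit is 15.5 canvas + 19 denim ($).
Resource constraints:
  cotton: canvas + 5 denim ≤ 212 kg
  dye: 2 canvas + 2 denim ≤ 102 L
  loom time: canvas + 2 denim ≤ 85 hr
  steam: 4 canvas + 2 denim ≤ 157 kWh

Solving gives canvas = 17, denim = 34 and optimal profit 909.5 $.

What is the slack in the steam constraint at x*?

steam used = 4·17 + 2·34 = 136; slack = 157 − 136 = 21.

21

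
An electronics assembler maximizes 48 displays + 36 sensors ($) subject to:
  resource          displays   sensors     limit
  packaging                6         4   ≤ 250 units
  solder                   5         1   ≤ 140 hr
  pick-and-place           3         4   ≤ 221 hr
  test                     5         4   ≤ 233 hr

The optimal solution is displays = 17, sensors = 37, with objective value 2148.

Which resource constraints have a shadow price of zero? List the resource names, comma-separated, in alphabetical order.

pick-and-place, solder

packaging: 250/250 (binding)
solder: 122/140 (slack 18)
pick-and-place: 199/221 (slack 22)
test: 233/233 (binding)
By complementary slackness, a constraint with positive slack has shadow price 0 → pick-and-place, solder.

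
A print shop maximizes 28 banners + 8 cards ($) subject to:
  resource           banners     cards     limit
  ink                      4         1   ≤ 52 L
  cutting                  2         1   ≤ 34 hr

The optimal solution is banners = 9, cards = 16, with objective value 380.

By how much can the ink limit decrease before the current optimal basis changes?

18

Binding constraints: ink, cutting. The basis is B = [[4,1],[2,1]] with det 2.
Per unit decrease in ink, x* moves by d = (-0.5, 1).
The basis stays optimal until banners reaches 0; allowable decrease = 18 L.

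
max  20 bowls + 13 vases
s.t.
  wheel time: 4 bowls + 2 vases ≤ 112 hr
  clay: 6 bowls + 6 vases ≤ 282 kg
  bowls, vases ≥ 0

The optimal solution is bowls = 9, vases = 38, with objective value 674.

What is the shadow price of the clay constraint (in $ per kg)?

Check each constraint at x*: wheel time 112/112 (tight); clay 282/282 (tight).
From A_Bᵀ y = c: 4·y_wheel time + 6·y_clay = 20; 2·y_wheel time + 6·y_clay = 13.
→ y_wheel time = 3.5 and y_clay = 1.
Shadow price of clay = 1.

1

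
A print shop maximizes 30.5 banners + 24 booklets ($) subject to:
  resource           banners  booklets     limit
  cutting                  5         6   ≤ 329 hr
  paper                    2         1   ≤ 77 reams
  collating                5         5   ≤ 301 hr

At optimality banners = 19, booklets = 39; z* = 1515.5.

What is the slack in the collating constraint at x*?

collating used = 5·19 + 5·39 = 290; slack = 301 − 290 = 11.

11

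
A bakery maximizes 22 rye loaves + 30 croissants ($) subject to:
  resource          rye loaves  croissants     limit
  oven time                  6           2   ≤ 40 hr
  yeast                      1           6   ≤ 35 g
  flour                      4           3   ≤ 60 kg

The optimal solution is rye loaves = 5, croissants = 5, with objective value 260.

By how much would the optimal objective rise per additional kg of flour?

Check each constraint at x*: oven time 40/40 (tight); yeast 35/35 (tight); flour 35/60 (slack 25).
By complementary slackness, y = 0 for the non-binding constraint.
Dual feasibility on the basic columns requires 6·y_oven time + 1·y_yeast = 22, 2·y_oven time + 6·y_yeast = 30.
This yields shadow prices y_oven time = 3, y_yeast = 4.
Shadow price of flour = 0.

0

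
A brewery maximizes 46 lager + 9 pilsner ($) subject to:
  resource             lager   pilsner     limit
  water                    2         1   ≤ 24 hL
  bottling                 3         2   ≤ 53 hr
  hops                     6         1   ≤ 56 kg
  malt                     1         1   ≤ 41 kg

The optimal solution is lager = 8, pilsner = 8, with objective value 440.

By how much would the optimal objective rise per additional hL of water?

2

At the optimum: water uses 24 of 24 (binding); bottling uses 40 of 53 (slack = 13); hops uses 56 of 56 (binding); malt uses 16 of 41 (slack = 25).
Since bottling, malt are not tight, their duals are 0.
The binding rows give the dual system: 2·y_water + 6·y_hops = 46 and 1·y_water + 1·y_hops = 9.
→ y_water = 2 and y_hops = 7.
Shadow price of water = 2.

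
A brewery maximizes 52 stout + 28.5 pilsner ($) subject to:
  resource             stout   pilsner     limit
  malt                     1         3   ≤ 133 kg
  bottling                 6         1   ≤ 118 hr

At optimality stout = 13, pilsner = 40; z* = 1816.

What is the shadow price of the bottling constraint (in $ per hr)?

7.5

Both malt and bottling are binding at x*.
Dual feasibility on the basic columns requires 1·y_malt + 6·y_bottling = 52, 3·y_malt + 1·y_bottling = 28.5.
Solving: y_malt = 7, y_bottling = 7.5.
Shadow price of bottling = 7.5.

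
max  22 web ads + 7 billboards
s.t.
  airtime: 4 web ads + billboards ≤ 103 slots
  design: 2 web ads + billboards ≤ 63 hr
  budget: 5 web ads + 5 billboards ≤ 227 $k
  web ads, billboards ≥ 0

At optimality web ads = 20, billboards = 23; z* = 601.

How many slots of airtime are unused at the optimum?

airtime used = 4·20 + 1·23 = 103; slack = 103 − 103 = 0.

0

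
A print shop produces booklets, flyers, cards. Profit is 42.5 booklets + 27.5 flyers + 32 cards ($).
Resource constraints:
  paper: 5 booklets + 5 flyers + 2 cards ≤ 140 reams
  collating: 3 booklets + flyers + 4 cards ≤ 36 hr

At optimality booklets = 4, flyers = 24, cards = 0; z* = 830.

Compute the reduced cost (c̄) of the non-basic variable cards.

-6

Check each constraint at x*: paper 140/140 (tight); collating 36/36 (tight).
From A_Bᵀ y = c: 5·y_paper + 3·y_collating = 42.5; 5·y_paper + 1·y_collating = 27.5.
This yields shadow prices y_paper = 4, y_collating = 7.5.
Reduced cost of cards: c₃ − yᵀa₃ = 32 − (4·2 + 7.5·4) = 32 − 38 = -6.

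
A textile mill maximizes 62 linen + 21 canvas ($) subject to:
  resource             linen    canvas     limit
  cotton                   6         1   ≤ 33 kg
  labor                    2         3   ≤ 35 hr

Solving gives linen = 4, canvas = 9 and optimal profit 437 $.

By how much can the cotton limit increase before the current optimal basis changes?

72

Binding constraints: cotton, labor. The basis is B = [[6,1],[2,3]] with det 16.
Per unit increase in cotton, x* moves by d = (0.1875, -0.125).
The basis stays optimal until canvas reaches 0; allowable increase = 72 kg.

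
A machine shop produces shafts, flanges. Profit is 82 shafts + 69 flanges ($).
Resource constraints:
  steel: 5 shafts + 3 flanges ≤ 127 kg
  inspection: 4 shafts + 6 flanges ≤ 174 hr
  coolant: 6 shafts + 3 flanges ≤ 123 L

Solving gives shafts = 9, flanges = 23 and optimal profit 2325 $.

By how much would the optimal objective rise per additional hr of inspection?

Check each constraint at x*: steel 114/127 (slack 13); inspection 174/174 (tight); coolant 123/123 (tight).
Since steel is not tight, its dual is 0.
The binding rows give the dual system: 4·y_inspection + 6·y_coolant = 82 and 6·y_inspection + 3·y_coolant = 69.
This yields shadow prices y_inspection = 7, y_coolant = 9.
Shadow price of inspection = 7.

7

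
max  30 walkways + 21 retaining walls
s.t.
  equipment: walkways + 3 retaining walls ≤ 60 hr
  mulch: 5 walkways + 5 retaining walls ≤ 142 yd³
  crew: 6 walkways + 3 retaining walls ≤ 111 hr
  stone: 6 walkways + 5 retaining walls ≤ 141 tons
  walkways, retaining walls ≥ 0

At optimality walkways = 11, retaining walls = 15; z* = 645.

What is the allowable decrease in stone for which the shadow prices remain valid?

Binding constraints: crew, stone. The basis is B = [[6,3],[6,5]] with det 12.
Per unit decrease in stone, x* moves by d = (0.25, -0.5).
The basis stays optimal until retaining walls reaches 0; allowable decrease = 30 tons.

30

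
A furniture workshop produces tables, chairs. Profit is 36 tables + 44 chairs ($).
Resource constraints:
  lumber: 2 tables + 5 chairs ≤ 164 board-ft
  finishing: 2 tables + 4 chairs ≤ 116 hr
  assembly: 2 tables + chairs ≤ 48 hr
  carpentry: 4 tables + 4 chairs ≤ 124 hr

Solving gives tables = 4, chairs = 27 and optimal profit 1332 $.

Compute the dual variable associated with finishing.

Binding: finishing and carpentry. Non-binding: lumber (21 unused), assembly (13 unused).
Slack constraints have shadow price 0 (complementary slackness).
Dual feasibility on the basic columns requires 2·y_finishing + 4·y_carpentry = 36, 4·y_finishing + 4·y_carpentry = 44.
This yields shadow prices y_finishing = 4, y_carpentry = 7.
Shadow price of finishing = 4.

4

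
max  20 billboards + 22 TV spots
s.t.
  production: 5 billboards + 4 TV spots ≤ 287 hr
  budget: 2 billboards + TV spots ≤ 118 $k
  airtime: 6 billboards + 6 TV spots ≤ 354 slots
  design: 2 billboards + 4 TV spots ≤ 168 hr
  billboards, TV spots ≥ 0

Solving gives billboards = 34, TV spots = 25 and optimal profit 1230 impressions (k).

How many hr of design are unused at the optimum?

0

design used = 2·34 + 4·25 = 168; slack = 168 − 168 = 0.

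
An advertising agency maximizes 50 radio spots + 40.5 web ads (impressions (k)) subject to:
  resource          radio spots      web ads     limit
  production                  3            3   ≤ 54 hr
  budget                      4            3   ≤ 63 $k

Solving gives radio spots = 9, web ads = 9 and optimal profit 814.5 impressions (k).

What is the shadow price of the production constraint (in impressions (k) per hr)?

Both production and budget are binding at x*.
From A_Bᵀ y = c: 3·y_production + 4·y_budget = 50; 3·y_production + 3·y_budget = 40.5.
→ y_production = 4 and y_budget = 9.5.
Shadow price of production = 4.

4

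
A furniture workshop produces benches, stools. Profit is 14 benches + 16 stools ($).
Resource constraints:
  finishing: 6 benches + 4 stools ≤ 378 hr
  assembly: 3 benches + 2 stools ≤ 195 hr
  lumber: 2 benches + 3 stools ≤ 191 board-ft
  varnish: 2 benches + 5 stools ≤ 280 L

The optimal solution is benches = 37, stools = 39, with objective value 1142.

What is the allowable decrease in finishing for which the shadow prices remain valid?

Binding constraints: finishing, lumber. The basis is B = [[6,4],[2,3]] with det 10.
Per unit decrease in finishing, x* moves by d = (-0.3, 0.2).
The basis stays optimal until varnish becomes binding; allowable decrease = 27.5 hr.

27.5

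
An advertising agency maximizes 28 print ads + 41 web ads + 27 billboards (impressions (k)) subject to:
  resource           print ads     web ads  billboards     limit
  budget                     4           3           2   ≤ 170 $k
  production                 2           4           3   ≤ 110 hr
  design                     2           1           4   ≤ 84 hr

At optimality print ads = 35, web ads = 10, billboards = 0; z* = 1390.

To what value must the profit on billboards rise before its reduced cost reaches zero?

30

Check each constraint at x*: budget 170/170 (tight); production 110/110 (tight); design 80/84 (slack 4).
By complementary slackness, y = 0 for the non-binding constraint.
From A_Bᵀ y = c: 4·y_budget + 2·y_production = 28; 3·y_budget + 4·y_production = 41.
Solving: y_budget = 3, y_production = 8.
billboards enters the basis when its profit ≥ yᵀa₃ = 3·2 + 8·3 = 30.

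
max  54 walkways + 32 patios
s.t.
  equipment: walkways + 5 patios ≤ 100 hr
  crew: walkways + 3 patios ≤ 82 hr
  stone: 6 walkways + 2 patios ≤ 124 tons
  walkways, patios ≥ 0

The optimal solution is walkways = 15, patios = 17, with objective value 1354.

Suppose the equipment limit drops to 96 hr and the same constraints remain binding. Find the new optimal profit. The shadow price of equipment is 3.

Δb = -4, so new z* = 1354 + (3)·(-4) = 1354 − 12 = 1342.

1342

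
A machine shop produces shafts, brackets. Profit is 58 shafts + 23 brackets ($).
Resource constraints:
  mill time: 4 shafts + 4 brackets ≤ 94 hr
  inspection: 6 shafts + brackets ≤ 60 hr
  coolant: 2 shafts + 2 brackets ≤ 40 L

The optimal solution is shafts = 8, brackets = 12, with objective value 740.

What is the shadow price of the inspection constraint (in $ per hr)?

7

At the optimum: mill time uses 80 of 94 (slack = 14); inspection uses 60 of 60 (binding); coolant uses 40 of 40 (binding).
Since mill time is not tight, its dual is 0.
The binding rows give the dual system: 6·y_inspection + 2·y_coolant = 58 and 1·y_inspection + 2·y_coolant = 23.
→ y_inspection = 7 and y_coolant = 8.
Shadow price of inspection = 7.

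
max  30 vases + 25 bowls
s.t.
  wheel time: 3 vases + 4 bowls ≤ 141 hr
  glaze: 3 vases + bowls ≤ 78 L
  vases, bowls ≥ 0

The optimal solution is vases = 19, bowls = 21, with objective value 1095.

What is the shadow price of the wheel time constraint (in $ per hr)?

At the optimum: wheel time uses 141 of 141 (binding); glaze uses 78 of 78 (binding).
From A_Bᵀ y = c: 3·y_wheel time + 3·y_glaze = 30; 4·y_wheel time + 1·y_glaze = 25.
This yields shadow prices y_wheel time = 5, y_glaze = 5.
Shadow price of wheel time = 5.

5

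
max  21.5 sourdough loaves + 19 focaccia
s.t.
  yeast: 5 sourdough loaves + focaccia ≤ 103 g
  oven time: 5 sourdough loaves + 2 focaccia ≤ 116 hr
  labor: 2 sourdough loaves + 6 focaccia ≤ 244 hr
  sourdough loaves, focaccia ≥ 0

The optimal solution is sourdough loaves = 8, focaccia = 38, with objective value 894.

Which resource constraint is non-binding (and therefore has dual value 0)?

yeast

yeast: 78/103 (slack 25)
oven time: 116/116 (binding)
labor: 244/244 (binding)
By complementary slackness, a constraint with positive slack has shadow price 0 → yeast.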